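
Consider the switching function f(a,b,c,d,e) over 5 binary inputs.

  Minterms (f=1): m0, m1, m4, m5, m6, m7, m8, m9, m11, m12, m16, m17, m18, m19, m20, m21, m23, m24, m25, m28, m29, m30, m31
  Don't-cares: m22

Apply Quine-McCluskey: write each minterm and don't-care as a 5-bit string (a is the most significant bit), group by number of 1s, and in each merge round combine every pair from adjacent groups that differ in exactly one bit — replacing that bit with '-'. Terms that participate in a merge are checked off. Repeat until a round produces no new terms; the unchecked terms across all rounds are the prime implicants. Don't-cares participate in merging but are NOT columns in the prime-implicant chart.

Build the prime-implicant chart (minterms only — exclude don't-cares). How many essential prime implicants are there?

5

size-2^0 implicants → 00000(✓)  00001(✓)  00100(✓)  00101(✓)  00110(✓)  00111(✓)  01000(✓)  01001(✓)  01011(✓)  01100(✓)  10000(✓)  10001(✓)  10010(✓)  10011(✓)  10100(✓)  10101(✓)  10110(✓)  10111(✓)  11000(✓)  11001(✓)  11100(✓)  11101(✓)  11110(✓)  11111(✓)
size-2^1 implicants → -0000(✓)  -0001(✓)  -0100(✓)  -0101(✓)  -0110(✓)  -0111(✓)  -1000(✓)  -1001(✓)  -1100(✓)  0-000(✓)  0-001(✓)  0-100(✓)  00-00(✓)  00-01(✓)  0000-(✓)  001-0(✓)  001-1(✓)  0010-(✓)  0011-(✓)  01-00(✓)  010-1  0100-(✓)  1-000(✓)  1-001(✓)  1-100(✓)  1-101(✓)  1-110(✓)  1-111(✓)  10-00(✓)  10-01(✓)  10-10(✓)  10-11(✓)  100-0(✓)  100-1(✓)  1000-(✓)  1001-(✓)  101-0(✓)  101-1(✓)  1010-(✓)  1011-(✓)  11-00(✓)  11-01(✓)  1100-(✓)  111-0(✓)  111-1(✓)  1110-(✓)  1111-(✓)
size-2^2 implicants → --000(✓)  --001(✓)  --100(✓)  -0-00(✓)  -0-01(✓)  -000-(✓)  -01-0(✓)  -01-1(✓)  -010-(✓)  -011-(✓)  -1-00(✓)  -100-(✓)  0--00(✓)  0-00-(✓)  00-0-(✓)  001--(✓)  1--00(✓)  1--01(✓)  1-00-(✓)  1-1-0(✓)  1-1-1(✓)  1-10-(✓)  1-11-(✓)  10--0(✓)  10--1(✓)  10-0-(✓)  10-1-(✓)  100--(✓)  101--(✓)  11-0-(✓)  111--(✓)
size-2^3 implicants → ---00  --00-  -0-0-  -01--  1--0-  1-1--  10---
Unchecked terms (primes): ---00, --00-, -0-0-, -01--, 010-1, 1--0-, 1-1--, 10---
Minterm coverage:
  m0 ⊆ ---00,--00-,-0-0-
  m1 ⊆ --00-,-0-0-
  m4 ⊆ ---00,-0-0-,-01--
  m5 ⊆ -0-0-,-01--
  m6 ⊆ -01-- [E]
  m7 ⊆ -01-- [E]
  m8 ⊆ ---00,--00-
  m9 ⊆ --00-,010-1
  m11 ⊆ 010-1 [E]
  m12 ⊆ ---00 [E]
  m16 ⊆ ---00,--00-,-0-0-,1--0-,10---
  m17 ⊆ --00-,-0-0-,1--0-,10---
  m18 ⊆ 10--- [E]
  m19 ⊆ 10--- [E]
  m20 ⊆ ---00,-0-0-,-01--,1--0-,1-1--,10---
  m21 ⊆ -0-0-,-01--,1--0-,1-1--,10---
  m23 ⊆ -01--,1-1--,10---
  m24 ⊆ ---00,--00-,1--0-
  m25 ⊆ --00-,1--0-
  m28 ⊆ ---00,1--0-,1-1--
  m29 ⊆ 1--0-,1-1--
  m30 ⊆ 1-1-- [E]
  m31 ⊆ 1-1-- [E]
E = {---00, -01--, 010-1, 1-1--, 10---}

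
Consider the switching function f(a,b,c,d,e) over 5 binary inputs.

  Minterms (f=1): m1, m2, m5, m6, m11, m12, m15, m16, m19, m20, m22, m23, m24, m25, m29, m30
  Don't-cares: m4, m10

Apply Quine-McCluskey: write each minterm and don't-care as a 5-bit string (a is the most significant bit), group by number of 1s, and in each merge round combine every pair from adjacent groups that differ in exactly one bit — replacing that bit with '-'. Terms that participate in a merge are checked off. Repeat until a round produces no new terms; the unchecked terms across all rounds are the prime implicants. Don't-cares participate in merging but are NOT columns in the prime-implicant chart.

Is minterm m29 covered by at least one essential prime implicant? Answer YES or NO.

Round 0: 00001✓ 00010✓ 00100✓ 00101✓ 00110✓ 01010✓ 01011✓ 01100✓ 01111✓ 10000✓ 10011✓ 10100✓ 10110✓ 10111✓ 11000✓ 11001✓ 11101✓ 11110✓
Round 1: -0100✓ -0110✓ 0-010 0-100 00-01 00-10 001-0✓ 0010- 01-11 0101- 1-000 1-110 10-00 10-11 101-0✓ 1011- 11-01 1100-
Round 2: -01-0
PIs = {-01-0, 0-010, 0-100, 00-01, 00-10, 0010-, 01-11, 0101-, 1-000, 1-110, 10-00, 10-11, 1011-, 11-01, 1100-}
Coverage chart:
  m1: 00-01 ←essential
  m2: 0-010,00-10
  m5: 00-01,0010-
  m6: -01-0,00-10
  m11: 01-11,0101-
  m12: 0-100 ←essential
  m15: 01-11 ←essential
  m16: 1-000,10-00
  m19: 10-11 ←essential
  m20: -01-0,10-00
  m22: -01-0,1-110,1011-
  m23: 10-11,1011-
  m24: 1-000,1100-
  m25: 11-01,1100-
  m29: 11-01 ←essential
  m30: 1-110 ←essential
Essential: 0-100, 00-01, 01-11, 1-110, 10-11, 11-01

YES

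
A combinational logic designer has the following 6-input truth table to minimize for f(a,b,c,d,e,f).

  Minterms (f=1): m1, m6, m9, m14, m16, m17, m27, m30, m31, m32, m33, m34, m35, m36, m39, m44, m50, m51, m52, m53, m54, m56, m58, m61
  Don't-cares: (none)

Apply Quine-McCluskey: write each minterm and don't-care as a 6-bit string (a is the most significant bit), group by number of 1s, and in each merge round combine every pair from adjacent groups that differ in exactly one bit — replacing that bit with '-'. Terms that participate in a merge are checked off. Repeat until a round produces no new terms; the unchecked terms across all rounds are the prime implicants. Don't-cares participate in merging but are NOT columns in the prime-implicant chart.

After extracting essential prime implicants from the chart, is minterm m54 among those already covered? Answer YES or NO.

size-2^0 implicants → 000001(✓)  000110(✓)  001001(✓)  001110(✓)  010000(✓)  010001(✓)  011011(✓)  011110(✓)  011111(✓)  100000(✓)  100001(✓)  100010(✓)  100011(✓)  100100(✓)  100111(✓)  101100(✓)  110010(✓)  110011(✓)  110100(✓)  110101(✓)  110110(✓)  111000(✓)  111010(✓)  111101(✓)
size-2^1 implicants → -00001  0-0001  0-1110  00-001  00-110  01000-  011-11  01111-  1-0010(✓)  1-0011(✓)  1-0100  10-100  100-00  100-11  1000-0(✓)  1000-1(✓)  10000-(✓)  10001-(✓)  11-010  11-101  110-10  11001-(✓)  1101-0  11010-  1110-0
size-2^2 implicants → 1-001-  1000--
Unchecked terms (primes): -00001, 0-0001, 0-1110, 00-001, 00-110, 01000-, 011-11, 01111-, 1-001-, 1-0100, 10-100, 100-00, 100-11, 1000--, 11-010, 11-101, 110-10, 1101-0, 11010-, 1110-0
Minterm coverage:
  m1 ⊆ -00001,0-0001,00-001
  m6 ⊆ 00-110 [E]
  m9 ⊆ 00-001 [E]
  m14 ⊆ 0-1110,00-110
  m16 ⊆ 01000- [E]
  m17 ⊆ 0-0001,01000-
  m27 ⊆ 011-11 [E]
  m30 ⊆ 0-1110,01111-
  m31 ⊆ 011-11,01111-
  m32 ⊆ 100-00,1000--
  m33 ⊆ -00001,1000--
  m34 ⊆ 1-001-,1000--
  m35 ⊆ 1-001-,100-11,1000--
  m36 ⊆ 1-0100,10-100,100-00
  m39 ⊆ 100-11 [E]
  m44 ⊆ 10-100 [E]
  m50 ⊆ 1-001-,11-010,110-10
  m51 ⊆ 1-001- [E]
  m52 ⊆ 1-0100,1101-0,11010-
  m53 ⊆ 11-101,11010-
  m54 ⊆ 110-10,1101-0
  m56 ⊆ 1110-0 [E]
  m58 ⊆ 11-010,1110-0
  m61 ⊆ 11-101 [E]
E = {00-001, 00-110, 01000-, 011-11, 1-001-, 10-100, 100-11, 11-101, 1110-0}

NO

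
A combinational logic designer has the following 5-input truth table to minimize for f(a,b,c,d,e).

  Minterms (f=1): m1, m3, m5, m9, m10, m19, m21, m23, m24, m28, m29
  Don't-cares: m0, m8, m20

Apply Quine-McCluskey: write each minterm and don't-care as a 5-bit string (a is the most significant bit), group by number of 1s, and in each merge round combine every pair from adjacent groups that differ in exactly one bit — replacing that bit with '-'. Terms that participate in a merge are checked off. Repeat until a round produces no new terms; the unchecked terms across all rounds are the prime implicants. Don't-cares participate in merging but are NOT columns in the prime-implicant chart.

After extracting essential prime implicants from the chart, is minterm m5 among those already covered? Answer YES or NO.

Round 0: 00000✓ 00001✓ 00011✓ 00101✓ 01000✓ 01001✓ 01010✓ 10011✓ 10100✓ 10101✓ 10111✓ 11000✓ 11100✓ 11101✓
Round 1: -0011 -0101 -1000 0-000✓ 0-001✓ 00-01 000-1 0000-✓ 010-0 0100-✓ 1-100✓ 1-101✓ 10-11 101-1 1010-✓ 11-00 1110-✓
Round 2: 0-00- 1-10-
PIs = {-0011, -0101, -1000, 0-00-, 00-01, 000-1, 010-0, 1-10-, 10-11, 101-1, 11-00}
Coverage chart:
  m1: 0-00-,00-01,000-1
  m3: -0011,000-1
  m5: -0101,00-01
  m9: 0-00- ←essential
  m10: 010-0 ←essential
  m19: -0011,10-11
  m21: -0101,1-10-,101-1
  m23: 10-11,101-1
  m24: -1000,11-00
  m28: 1-10-,11-00
  m29: 1-10- ←essential
Essential: 0-00-, 010-0, 1-10-

NO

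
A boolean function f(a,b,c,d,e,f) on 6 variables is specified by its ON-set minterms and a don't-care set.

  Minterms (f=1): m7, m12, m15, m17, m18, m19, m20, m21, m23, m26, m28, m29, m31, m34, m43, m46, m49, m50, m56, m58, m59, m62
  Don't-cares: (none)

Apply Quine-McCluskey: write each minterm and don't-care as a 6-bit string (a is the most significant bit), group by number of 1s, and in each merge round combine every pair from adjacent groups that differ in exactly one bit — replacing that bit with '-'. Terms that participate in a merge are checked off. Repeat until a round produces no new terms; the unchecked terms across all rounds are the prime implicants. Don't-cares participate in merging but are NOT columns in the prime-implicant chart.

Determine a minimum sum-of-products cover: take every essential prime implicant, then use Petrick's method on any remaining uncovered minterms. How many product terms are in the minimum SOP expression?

10

size-2^0 implicants → 000111(✓)  001100(✓)  001111(✓)  010001(✓)  010010(✓)  010011(✓)  010100(✓)  010101(✓)  010111(✓)  011010(✓)  011100(✓)  011101(✓)  011111(✓)  100010(✓)  101011(✓)  101110(✓)  110001(✓)  110010(✓)  111000(✓)  111010(✓)  111011(✓)  111110(✓)
size-2^1 implicants → -10001  -10010(✓)  -11010(✓)  0-0111(✓)  0-1100  0-1111(✓)  00-111(✓)  01-010(✓)  01-100(✓)  01-101(✓)  01-111(✓)  010-01(✓)  010-11(✓)  0100-1(✓)  01001-  0101-1(✓)  01010-(✓)  0111-1(✓)  01110-(✓)  1-0010  1-1011  1-1110  11-010(✓)  111-10  1110-0  11101-
size-2^2 implicants → -1-010  0--111  01-1-1  01-10-  010--1
Unchecked terms (primes): -1-010, -10001, 0--111, 0-1100, 01-1-1, 01-10-, 010--1, 01001-, 1-0010, 1-1011, 1-1110, 111-10, 1110-0, 11101-
Minterm coverage:
  m7 ⊆ 0--111 [E]
  m12 ⊆ 0-1100 [E]
  m15 ⊆ 0--111 [E]
  m17 ⊆ -10001,010--1
  m18 ⊆ -1-010,01001-
  m19 ⊆ 010--1,01001-
  m20 ⊆ 01-10- [E]
  m21 ⊆ 01-1-1,01-10-,010--1
  m23 ⊆ 0--111,01-1-1,010--1
  m26 ⊆ -1-010 [E]
  m28 ⊆ 0-1100,01-10-
  m29 ⊆ 01-1-1,01-10-
  m31 ⊆ 0--111,01-1-1
  m34 ⊆ 1-0010 [E]
  m43 ⊆ 1-1011 [E]
  m46 ⊆ 1-1110 [E]
  m49 ⊆ -10001 [E]
  m50 ⊆ -1-010,1-0010
  m56 ⊆ 1110-0 [E]
  m58 ⊆ -1-010,111-10,1110-0,11101-
  m59 ⊆ 1-1011,11101-
  m62 ⊆ 1-1110,111-10
E = {-1-010, -10001, 0--111, 0-1100, 01-10-, 1-0010, 1-1011, 1-1110, 1110-0}
Petrick residual → 010--1
Cover = bd'ef' + bc'd'e'f + a'def + a'cde'f' + a'bde' + a'bc'f + ac'd'ef' + acd'ef + acdef' + abcd'f'  |cover|=10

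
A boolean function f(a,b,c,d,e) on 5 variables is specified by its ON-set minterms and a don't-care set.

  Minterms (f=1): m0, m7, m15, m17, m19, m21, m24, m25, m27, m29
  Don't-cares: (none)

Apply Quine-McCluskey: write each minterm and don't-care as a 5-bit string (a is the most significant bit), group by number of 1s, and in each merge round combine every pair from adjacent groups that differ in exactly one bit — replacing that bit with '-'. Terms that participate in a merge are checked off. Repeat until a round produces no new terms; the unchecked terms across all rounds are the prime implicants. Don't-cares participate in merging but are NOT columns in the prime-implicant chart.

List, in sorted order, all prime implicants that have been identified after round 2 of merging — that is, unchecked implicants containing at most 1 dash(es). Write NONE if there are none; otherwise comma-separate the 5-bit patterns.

[col 0] 00000, 00111*, 01111*, 10001*, 10011*, 10101*, 11000*, 11001*, 11011*, 11101*
[col 1] 0-111, 1-001*, 1-011*, 1-101*, 10-01*, 100-1*, 11-01*, 110-1*, 1100-
[col 2] 1--01, 1-0-1
Prime implicants: 0-111, 00000, 1--01, 1-0-1, 1100-

0-111, 00000, 1100-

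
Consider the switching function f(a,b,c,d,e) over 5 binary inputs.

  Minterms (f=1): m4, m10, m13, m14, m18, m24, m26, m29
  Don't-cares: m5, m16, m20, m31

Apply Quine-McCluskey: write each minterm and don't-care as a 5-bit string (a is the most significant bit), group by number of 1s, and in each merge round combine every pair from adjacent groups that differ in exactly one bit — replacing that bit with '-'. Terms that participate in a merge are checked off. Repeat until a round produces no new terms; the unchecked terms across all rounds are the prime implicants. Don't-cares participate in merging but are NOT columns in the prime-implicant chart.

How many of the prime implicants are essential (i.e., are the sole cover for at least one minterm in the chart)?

Round 0: 00100✓ 00101✓ 01010✓ 01101✓ 01110✓ 10000✓ 10010✓ 10100✓ 11000✓ 11010✓ 11101✓ 11111✓
Round 1: -0100 -1010 -1101 0-101 0010- 01-10 1-000✓ 1-010✓ 10-00 100-0✓ 110-0✓ 111-1
Round 2: 1-0-0
PIs = {-0100, -1010, -1101, 0-101, 0010-, 01-10, 1-0-0, 10-00, 111-1}
Coverage chart:
  m4: -0100,0010-
  m10: -1010,01-10
  m13: -1101,0-101
  m14: 01-10 ←essential
  m18: 1-0-0 ←essential
  m24: 1-0-0 ←essential
  m26: -1010,1-0-0
  m29: -1101,111-1
Essential: 01-10, 1-0-0

2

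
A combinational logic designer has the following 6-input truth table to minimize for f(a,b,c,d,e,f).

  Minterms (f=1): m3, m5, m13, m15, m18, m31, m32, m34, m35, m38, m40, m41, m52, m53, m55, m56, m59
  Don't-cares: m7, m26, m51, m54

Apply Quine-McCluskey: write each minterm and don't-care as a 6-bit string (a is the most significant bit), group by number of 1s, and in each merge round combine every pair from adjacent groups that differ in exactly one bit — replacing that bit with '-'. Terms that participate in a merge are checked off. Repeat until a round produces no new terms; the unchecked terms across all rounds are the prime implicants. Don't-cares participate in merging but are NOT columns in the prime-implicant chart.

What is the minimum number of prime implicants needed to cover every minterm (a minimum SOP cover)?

Round 0: 000011✓ 000101✓ 000111✓ 001101✓ 001111✓ 010010✓ 011010✓ 011111✓ 100000✓ 100010✓ 100011✓ 100110✓ 101000✓ 101001✓ 110011✓ 110100✓ 110101✓ 110110✓ 110111✓ 111000✓ 111011✓
Round 1: -00011 0-1111 00-101✓ 00-111✓ 000-11 0001-1✓ 0011-1✓ 01-010 1-0011 1-0110 1-1000 10-000 100-10 1000-0 10001- 10100- 11-011 110-11 1101-0✓ 1101-1✓ 11010-✓ 11011-✓
Round 2: 00-1-1 1101--
PIs = {-00011, 0-1111, 00-1-1, 000-11, 01-010, 1-0011, 1-0110, 1-1000, 10-000, 100-10, 1000-0, 10001-, 10100-, 11-011, 110-11, 1101--}
Coverage chart:
  m3: -00011,000-11
  m5: 00-1-1 ←essential
  m13: 00-1-1 ←essential
  m15: 0-1111,00-1-1
  m18: 01-010 ←essential
  m31: 0-1111 ←essential
  m32: 10-000,1000-0
  m34: 100-10,1000-0,10001-
  m35: -00011,1-0011,10001-
  m38: 1-0110,100-10
  m40: 1-1000,10-000,10100-
  m41: 10100- ←essential
  m52: 1101-- ←essential
  m53: 1101-- ←essential
  m55: 110-11,1101--
  m56: 1-1000 ←essential
  m59: 11-011 ←essential
Essential: 0-1111, 00-1-1, 01-010, 1-1000, 10100-, 11-011, 1101--
Petrick residual → -00011, 1-0110, 1000-0
Min cover (10 terms): b'c'd'ef + a'cdef + a'b'df + a'bd'ef' + ac'def' + acd'e'f' + ab'c'd'f' + ab'cd'e' + abd'ef + abc'd

10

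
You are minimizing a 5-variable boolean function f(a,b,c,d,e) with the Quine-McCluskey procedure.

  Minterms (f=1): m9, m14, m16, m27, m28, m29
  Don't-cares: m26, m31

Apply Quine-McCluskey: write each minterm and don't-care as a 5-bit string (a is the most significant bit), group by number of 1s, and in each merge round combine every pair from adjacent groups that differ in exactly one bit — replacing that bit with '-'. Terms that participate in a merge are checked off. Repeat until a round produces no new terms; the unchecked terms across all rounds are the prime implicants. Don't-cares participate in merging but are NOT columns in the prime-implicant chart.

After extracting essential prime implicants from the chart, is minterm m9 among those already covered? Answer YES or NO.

YES

size-2^0 implicants → 01001  01110  10000  11010(✓)  11011(✓)  11100(✓)  11101(✓)  11111(✓)
size-2^1 implicants → 11-11  1101-  111-1  1110-
Unchecked terms (primes): 01001, 01110, 10000, 11-11, 1101-, 111-1, 1110-
Minterm coverage:
  m9 ⊆ 01001 [E]
  m14 ⊆ 01110 [E]
  m16 ⊆ 10000 [E]
  m27 ⊆ 11-11,1101-
  m28 ⊆ 1110- [E]
  m29 ⊆ 111-1,1110-
E = {01001, 01110, 10000, 1110-}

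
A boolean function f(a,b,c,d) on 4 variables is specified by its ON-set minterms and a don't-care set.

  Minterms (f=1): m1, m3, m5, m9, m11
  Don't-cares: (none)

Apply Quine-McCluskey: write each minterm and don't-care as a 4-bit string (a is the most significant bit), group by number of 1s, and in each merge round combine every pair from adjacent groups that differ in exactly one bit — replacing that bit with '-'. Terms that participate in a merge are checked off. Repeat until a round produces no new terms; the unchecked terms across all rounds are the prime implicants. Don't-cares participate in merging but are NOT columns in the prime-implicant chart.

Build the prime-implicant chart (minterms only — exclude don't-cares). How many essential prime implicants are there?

size-2^0 implicants → 0001(✓)  0011(✓)  0101(✓)  1001(✓)  1011(✓)
size-2^1 implicants → -001(✓)  -011(✓)  0-01  00-1(✓)  10-1(✓)
size-2^2 implicants → -0-1
Unchecked terms (primes): -0-1, 0-01
Minterm coverage:
  m1 ⊆ -0-1,0-01
  m3 ⊆ -0-1 [E]
  m5 ⊆ 0-01 [E]
  m9 ⊆ -0-1 [E]
  m11 ⊆ -0-1 [E]
E = {-0-1, 0-01}

2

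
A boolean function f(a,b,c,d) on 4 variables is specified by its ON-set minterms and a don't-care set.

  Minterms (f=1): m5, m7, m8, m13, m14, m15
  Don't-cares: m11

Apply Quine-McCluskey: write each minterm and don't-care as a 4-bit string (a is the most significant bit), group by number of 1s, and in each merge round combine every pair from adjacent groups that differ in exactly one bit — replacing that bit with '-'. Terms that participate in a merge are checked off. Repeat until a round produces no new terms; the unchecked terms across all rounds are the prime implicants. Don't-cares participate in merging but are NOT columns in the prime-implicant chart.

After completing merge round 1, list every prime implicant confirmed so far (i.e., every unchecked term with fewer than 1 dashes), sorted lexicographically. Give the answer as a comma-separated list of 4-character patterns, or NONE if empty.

1000

size-2^0 implicants → 0101(✓)  0111(✓)  1000  1011(✓)  1101(✓)  1110(✓)  1111(✓)
size-2^1 implicants → -101(✓)  -111(✓)  01-1(✓)  1-11  11-1(✓)  111-
size-2^2 implicants → -1-1
Unchecked terms (primes): -1-1, 1-11, 1000, 111-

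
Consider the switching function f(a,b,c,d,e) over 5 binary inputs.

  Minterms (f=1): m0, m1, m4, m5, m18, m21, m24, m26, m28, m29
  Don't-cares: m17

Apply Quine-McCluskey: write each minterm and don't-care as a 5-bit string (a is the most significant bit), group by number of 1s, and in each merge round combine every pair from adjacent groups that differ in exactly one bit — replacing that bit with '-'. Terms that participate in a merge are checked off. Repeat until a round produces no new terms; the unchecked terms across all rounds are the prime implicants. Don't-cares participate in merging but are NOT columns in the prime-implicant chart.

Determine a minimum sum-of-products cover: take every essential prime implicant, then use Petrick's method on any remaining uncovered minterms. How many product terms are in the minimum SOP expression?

[col 0] 00000*, 00001*, 00100*, 00101*, 10001*, 10010*, 10101*, 11000*, 11010*, 11100*, 11101*
[col 1] -0001*, -0101*, 00-00*, 00-01*, 0000-*, 0010-*, 1-010, 1-101, 10-01*, 11-00, 110-0, 1110-
[col 2] -0-01, 00-0-
Prime implicants: -0-01, 00-0-, 1-010, 1-101, 11-00, 110-0, 1110-
PI chart (minterm → PIs covering it):
  0 | 00-0-  (sole → essential)
  1 | -0-01,00-0-
  4 | 00-0-  (sole → essential)
  5 | -0-01,00-0-
  18 | 1-010  (sole → essential)
  21 | -0-01,1-101
  24 | 11-00,110-0
  26 | 1-010,110-0
  28 | 11-00,1110-
  29 | 1-101,1110-
Essential prime implicants: 00-0-, 1-010
Petrick residual → 1-101, 11-00
Minimum SOP uses 4 PIs: a'b'd' + ac'de' + acd'e + abd'e'

4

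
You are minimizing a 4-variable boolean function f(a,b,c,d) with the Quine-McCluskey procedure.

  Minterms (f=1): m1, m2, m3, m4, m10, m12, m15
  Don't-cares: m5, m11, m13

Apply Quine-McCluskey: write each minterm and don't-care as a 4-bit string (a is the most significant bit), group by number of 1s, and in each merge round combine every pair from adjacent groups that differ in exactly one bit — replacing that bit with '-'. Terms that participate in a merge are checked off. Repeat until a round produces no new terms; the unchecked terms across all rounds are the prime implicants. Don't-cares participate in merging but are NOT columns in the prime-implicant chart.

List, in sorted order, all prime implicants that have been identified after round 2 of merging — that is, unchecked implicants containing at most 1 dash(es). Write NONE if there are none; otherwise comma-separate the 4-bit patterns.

[col 0] 0001*, 0010*, 0011*, 0100*, 0101*, 1010*, 1011*, 1100*, 1101*, 1111*
[col 1] -010*, -011*, -100*, -101*, 0-01, 00-1, 001-*, 010-*, 1-11, 101-*, 11-1, 110-*
[col 2] -01-, -10-
Prime implicants: -01-, -10-, 0-01, 00-1, 1-11, 11-1

0-01, 00-1, 1-11, 11-1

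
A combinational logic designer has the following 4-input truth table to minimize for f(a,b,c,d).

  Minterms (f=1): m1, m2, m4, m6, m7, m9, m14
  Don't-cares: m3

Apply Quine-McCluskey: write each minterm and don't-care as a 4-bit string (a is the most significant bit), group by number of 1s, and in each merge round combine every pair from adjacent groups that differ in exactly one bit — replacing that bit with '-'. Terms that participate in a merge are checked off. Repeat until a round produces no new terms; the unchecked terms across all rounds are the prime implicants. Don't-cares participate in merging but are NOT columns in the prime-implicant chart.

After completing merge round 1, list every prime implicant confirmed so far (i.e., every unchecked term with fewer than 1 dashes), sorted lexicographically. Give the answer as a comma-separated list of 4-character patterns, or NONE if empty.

NONE

[col 0] 0001*, 0010*, 0011*, 0100*, 0110*, 0111*, 1001*, 1110*
[col 1] -001, -110, 0-10*, 0-11*, 00-1, 001-*, 01-0, 011-*
[col 2] 0-1-
Prime implicants: -001, -110, 0-1-, 00-1, 01-0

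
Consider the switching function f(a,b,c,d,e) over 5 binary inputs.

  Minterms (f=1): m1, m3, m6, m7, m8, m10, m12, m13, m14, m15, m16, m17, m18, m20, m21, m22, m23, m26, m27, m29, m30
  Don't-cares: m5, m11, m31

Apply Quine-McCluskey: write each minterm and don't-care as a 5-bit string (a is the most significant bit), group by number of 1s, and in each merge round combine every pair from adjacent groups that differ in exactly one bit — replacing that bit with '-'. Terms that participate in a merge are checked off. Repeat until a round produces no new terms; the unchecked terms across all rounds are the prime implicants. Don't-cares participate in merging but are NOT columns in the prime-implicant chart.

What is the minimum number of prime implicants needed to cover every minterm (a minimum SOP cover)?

7

Round 0: 00001✓ 00011✓ 00101✓ 00110✓ 00111✓ 01000✓ 01010✓ 01011✓ 01100✓ 01101✓ 01110✓ 01111✓ 10000✓ 10001✓ 10010✓ 10100✓ 10101✓ 10110✓ 10111✓ 11010✓ 11011✓ 11101✓ 11110✓ 11111✓
Round 1: -0001✓ -0101✓ -0110✓ -0111✓ -1010✓ -1011✓ -1101✓ -1110✓ -1111✓ 0-011✓ 0-101✓ 0-110✓ 0-111✓ 00-01✓ 00-11✓ 000-1✓ 001-1✓ 0011-✓ 01-00✓ 01-10✓ 01-11✓ 010-0✓ 0101-✓ 011-0✓ 011-1✓ 0110-✓ 0111-✓ 1-010✓ 1-101✓ 1-110✓ 1-111✓ 10-00✓ 10-01✓ 10-10✓ 100-0✓ 1000-✓ 101-0✓ 101-1✓ 1010-✓ 1011-✓ 11-10✓ 11-11✓ 1101-✓ 111-1✓ 1111-✓
Round 2: --101✓ --110✓ --111✓ -0-01 -01-1✓ -011-✓ -1-10✓ -1-11✓ -101-✓ -11-1✓ -111-✓ 0--11 0-1-1✓ 0-11-✓ 00--1 01--0 01-1-✓ 011-- 1--10 1-1-1✓ 1-11-✓ 10--0 10-0- 101-- 11-1-✓
Round 3: --1-1 --11- -1-1-
PIs = {--1-1, --11-, -0-01, -1-1-, 0--11, 00--1, 01--0, 011--, 1--10, 10--0, 10-0-, 101--}
Coverage chart:
  m1: -0-01,00--1
  m3: 0--11,00--1
  m6: --11- ←essential
  m7: --1-1,--11-,0--11,00--1
  m8: 01--0 ←essential
  m10: -1-1-,01--0
  m12: 01--0,011--
  m13: --1-1,011--
  m14: --11-,-1-1-,01--0,011--
  m15: --1-1,--11-,-1-1-,0--11,011--
  m16: 10--0,10-0-
  m17: -0-01,10-0-
  m18: 1--10,10--0
  m20: 10--0,10-0-,101--
  m21: --1-1,-0-01,10-0-,101--
  m22: --11-,1--10,10--0,101--
  m23: --1-1,--11-,101--
  m26: -1-1-,1--10
  m27: -1-1- ←essential
  m29: --1-1 ←essential
  m30: --11-,-1-1-,1--10
Essential: --1-1, --11-, -1-1-, 01--0
Petrick residual → -0-01, 0--11, 10--0
Min cover (7 terms): ce + cd + b'd'e + bd + a'de + a'be' + ab'e'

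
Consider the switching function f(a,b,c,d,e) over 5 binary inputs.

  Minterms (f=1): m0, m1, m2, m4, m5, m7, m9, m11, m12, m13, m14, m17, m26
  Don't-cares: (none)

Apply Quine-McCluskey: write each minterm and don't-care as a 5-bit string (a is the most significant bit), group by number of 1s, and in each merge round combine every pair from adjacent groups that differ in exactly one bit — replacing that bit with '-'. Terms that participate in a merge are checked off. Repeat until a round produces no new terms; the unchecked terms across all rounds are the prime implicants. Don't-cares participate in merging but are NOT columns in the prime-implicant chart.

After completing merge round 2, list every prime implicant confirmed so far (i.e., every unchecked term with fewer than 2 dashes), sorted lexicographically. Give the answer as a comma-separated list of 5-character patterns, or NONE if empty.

Round 0: 00000✓ 00001✓ 00010✓ 00100✓ 00101✓ 00111✓ 01001✓ 01011✓ 01100✓ 01101✓ 01110✓ 10001✓ 11010
Round 1: -0001 0-001✓ 0-100✓ 0-101✓ 00-00✓ 00-01✓ 000-0 0000-✓ 001-1 0010-✓ 01-01✓ 010-1 011-0 0110-✓
Round 2: 0--01 0-10- 00-0-
PIs = {-0001, 0--01, 0-10-, 00-0-, 000-0, 001-1, 010-1, 011-0, 11010}

-0001, 000-0, 001-1, 010-1, 011-0, 11010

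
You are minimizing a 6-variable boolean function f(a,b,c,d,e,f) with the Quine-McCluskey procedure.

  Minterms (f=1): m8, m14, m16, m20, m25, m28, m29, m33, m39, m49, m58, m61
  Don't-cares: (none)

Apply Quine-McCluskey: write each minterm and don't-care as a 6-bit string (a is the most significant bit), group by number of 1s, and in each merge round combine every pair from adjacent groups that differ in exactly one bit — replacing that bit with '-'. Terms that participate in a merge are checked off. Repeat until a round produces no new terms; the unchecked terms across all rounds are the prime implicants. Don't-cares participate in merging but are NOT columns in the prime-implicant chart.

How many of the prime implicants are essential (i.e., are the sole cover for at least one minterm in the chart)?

8

Round 0: 001000 001110 010000✓ 010100✓ 011001✓ 011100✓ 011101✓ 100001✓ 100111 110001✓ 111010 111101✓
Round 1: -11101 01-100 010-00 011-01 01110- 1-0001
PIs = {-11101, 001000, 001110, 01-100, 010-00, 011-01, 01110-, 1-0001, 100111, 111010}
Coverage chart:
  m8: 001000 ←essential
  m14: 001110 ←essential
  m16: 010-00 ←essential
  m20: 01-100,010-00
  m25: 011-01 ←essential
  m28: 01-100,01110-
  m29: -11101,011-01,01110-
  m33: 1-0001 ←essential
  m39: 100111 ←essential
  m49: 1-0001 ←essential
  m58: 111010 ←essential
  m61: -11101 ←essential
Essential: -11101, 001000, 001110, 010-00, 011-01, 1-0001, 100111, 111010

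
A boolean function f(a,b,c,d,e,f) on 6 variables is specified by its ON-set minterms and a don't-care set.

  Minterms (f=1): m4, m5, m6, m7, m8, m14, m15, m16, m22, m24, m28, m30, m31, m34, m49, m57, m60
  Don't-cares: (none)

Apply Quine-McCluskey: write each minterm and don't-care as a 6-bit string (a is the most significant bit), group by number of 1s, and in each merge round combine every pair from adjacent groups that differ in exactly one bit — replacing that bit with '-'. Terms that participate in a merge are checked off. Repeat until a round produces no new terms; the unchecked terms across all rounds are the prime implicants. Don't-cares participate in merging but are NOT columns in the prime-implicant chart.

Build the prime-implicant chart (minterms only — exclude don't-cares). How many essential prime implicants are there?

size-2^0 implicants → 000100(✓)  000101(✓)  000110(✓)  000111(✓)  001000(✓)  001110(✓)  001111(✓)  010000(✓)  010110(✓)  011000(✓)  011100(✓)  011110(✓)  011111(✓)  100010  110001(✓)  111001(✓)  111100(✓)
size-2^1 implicants → -11100  0-0110(✓)  0-1000  0-1110(✓)  0-1111(✓)  00-110(✓)  00-111(✓)  0001-0(✓)  0001-1(✓)  00010-(✓)  00011-(✓)  00111-(✓)  01-000  01-110(✓)  011-00  0111-0  01111-(✓)  11-001
size-2^2 implicants → 0--110  0-111-  00-11-  0001--
Unchecked terms (primes): -11100, 0--110, 0-1000, 0-111-, 00-11-, 0001--, 01-000, 011-00, 0111-0, 100010, 11-001
Minterm coverage:
  m4 ⊆ 0001-- [E]
  m5 ⊆ 0001-- [E]
  m6 ⊆ 0--110,00-11-,0001--
  m7 ⊆ 00-11-,0001--
  m8 ⊆ 0-1000 [E]
  m14 ⊆ 0--110,0-111-,00-11-
  m15 ⊆ 0-111-,00-11-
  m16 ⊆ 01-000 [E]
  m22 ⊆ 0--110 [E]
  m24 ⊆ 0-1000,01-000,011-00
  m28 ⊆ -11100,011-00,0111-0
  m30 ⊆ 0--110,0-111-,0111-0
  m31 ⊆ 0-111- [E]
  m34 ⊆ 100010 [E]
  m49 ⊆ 11-001 [E]
  m57 ⊆ 11-001 [E]
  m60 ⊆ -11100 [E]
E = {-11100, 0--110, 0-1000, 0-111-, 0001--, 01-000, 100010, 11-001}

8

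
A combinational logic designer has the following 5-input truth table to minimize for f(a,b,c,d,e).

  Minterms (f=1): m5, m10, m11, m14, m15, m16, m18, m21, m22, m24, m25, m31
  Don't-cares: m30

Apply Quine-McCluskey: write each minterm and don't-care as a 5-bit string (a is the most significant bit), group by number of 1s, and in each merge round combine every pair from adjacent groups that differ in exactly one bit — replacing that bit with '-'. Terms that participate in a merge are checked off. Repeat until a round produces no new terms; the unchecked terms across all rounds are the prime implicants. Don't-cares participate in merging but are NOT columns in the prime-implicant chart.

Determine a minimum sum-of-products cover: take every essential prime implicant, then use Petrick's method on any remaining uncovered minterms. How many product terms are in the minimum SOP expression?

6

Round 0: 00101✓ 01010✓ 01011✓ 01110✓ 01111✓ 10000✓ 10010✓ 10101✓ 10110✓ 11000✓ 11001✓ 11110✓ 11111✓
Round 1: -0101 -1110✓ -1111✓ 01-10✓ 01-11✓ 0101-✓ 0111-✓ 1-000 1-110 10-10 100-0 1100- 1111-✓
Round 2: -111- 01-1-
PIs = {-0101, -111-, 01-1-, 1-000, 1-110, 10-10, 100-0, 1100-}
Coverage chart:
  m5: -0101 ←essential
  m10: 01-1- ←essential
  m11: 01-1- ←essential
  m14: -111-,01-1-
  m15: -111-,01-1-
  m16: 1-000,100-0
  m18: 10-10,100-0
  m21: -0101 ←essential
  m22: 1-110,10-10
  m24: 1-000,1100-
  m25: 1100- ←essential
  m31: -111- ←essential
Essential: -0101, -111-, 01-1-, 1100-
Petrick residual → 1-000, 10-10
Min cover (6 terms): b'cd'e + bcd + a'bd + ac'd'e' + ab'de' + abc'd'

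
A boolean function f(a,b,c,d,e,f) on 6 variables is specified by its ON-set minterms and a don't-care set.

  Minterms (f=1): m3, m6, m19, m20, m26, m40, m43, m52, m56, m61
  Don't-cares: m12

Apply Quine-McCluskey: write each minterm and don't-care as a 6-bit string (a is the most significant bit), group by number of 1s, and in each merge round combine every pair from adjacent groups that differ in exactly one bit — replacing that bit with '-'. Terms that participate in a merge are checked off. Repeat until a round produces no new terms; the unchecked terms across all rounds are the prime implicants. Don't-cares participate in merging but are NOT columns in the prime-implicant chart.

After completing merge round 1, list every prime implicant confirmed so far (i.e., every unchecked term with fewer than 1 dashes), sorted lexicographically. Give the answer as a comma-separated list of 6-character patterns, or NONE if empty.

000110, 001100, 011010, 101011, 111101

Round 0: 000011✓ 000110 001100 010011✓ 010100✓ 011010 101000✓ 101011 110100✓ 111000✓ 111101
Round 1: -10100 0-0011 1-1000
PIs = {-10100, 0-0011, 000110, 001100, 011010, 1-1000, 101011, 111101}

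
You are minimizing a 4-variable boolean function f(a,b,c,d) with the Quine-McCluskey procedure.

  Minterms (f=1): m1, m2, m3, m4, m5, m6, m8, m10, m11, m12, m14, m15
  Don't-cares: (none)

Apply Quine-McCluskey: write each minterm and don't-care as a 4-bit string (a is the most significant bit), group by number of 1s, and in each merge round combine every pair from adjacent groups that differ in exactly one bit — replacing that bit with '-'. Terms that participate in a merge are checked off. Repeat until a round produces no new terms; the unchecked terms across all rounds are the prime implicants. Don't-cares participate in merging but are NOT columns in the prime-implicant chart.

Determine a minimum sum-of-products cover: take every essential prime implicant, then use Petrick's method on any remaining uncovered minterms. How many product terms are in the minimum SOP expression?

[col 0] 0001*, 0010*, 0011*, 0100*, 0101*, 0110*, 1000*, 1010*, 1011*, 1100*, 1110*, 1111*
[col 1] -010*, -011*, -100*, -110*, 0-01, 0-10*, 00-1, 001-*, 01-0*, 010-, 1-00*, 1-10*, 1-11*, 10-0*, 101-*, 11-0*, 111-*
[col 2] --10, -01-, -1-0, 1--0, 1-1-
Prime implicants: --10, -01-, -1-0, 0-01, 00-1, 010-, 1--0, 1-1-
PI chart (minterm → PIs covering it):
  1 | 0-01,00-1
  2 | --10,-01-
  3 | -01-,00-1
  4 | -1-0,010-
  5 | 0-01,010-
  6 | --10,-1-0
  8 | 1--0  (sole → essential)
  10 | --10,-01-,1--0,1-1-
  11 | -01-,1-1-
  12 | -1-0,1--0
  14 | --10,-1-0,1--0,1-1-
  15 | 1-1-  (sole → essential)
Essential prime implicants: 1--0, 1-1-
Petrick residual → --10, 00-1, 010-
Minimum SOP uses 5 PIs: cd' + a'b'd + a'bc' + ad' + ac

5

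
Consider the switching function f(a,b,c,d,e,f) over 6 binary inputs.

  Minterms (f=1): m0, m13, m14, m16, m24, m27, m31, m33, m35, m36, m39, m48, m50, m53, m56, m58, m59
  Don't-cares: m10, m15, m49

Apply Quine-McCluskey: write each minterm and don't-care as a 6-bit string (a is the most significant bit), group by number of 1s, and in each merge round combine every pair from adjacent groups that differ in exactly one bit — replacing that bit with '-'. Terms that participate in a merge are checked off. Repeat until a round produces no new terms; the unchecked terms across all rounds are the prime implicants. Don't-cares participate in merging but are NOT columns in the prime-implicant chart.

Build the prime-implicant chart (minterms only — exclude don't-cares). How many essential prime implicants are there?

Round 0: 000000✓ 001010✓ 001101✓ 001110✓ 001111✓ 010000✓ 011000✓ 011011✓ 011111✓ 100001✓ 100011✓ 100100 100111✓ 110000✓ 110001✓ 110010✓ 110101✓ 111000✓ 111010✓ 111011✓
Round 1: -10000✓ -11000✓ -11011 0-0000 0-1111 001-10 0011-1 00111- 01-000✓ 011-11 1-0001 100-11 1000-1 11-000✓ 11-010✓ 110-01 1100-0✓ 11000- 1110-0✓ 11101-
Round 2: -1-000 11-0-0
PIs = {-1-000, -11011, 0-0000, 0-1111, 001-10, 0011-1, 00111-, 011-11, 1-0001, 100-11, 1000-1, 100100, 11-0-0, 110-01, 11000-, 11101-}
Coverage chart:
  m0: 0-0000 ←essential
  m13: 0011-1 ←essential
  m14: 001-10,00111-
  m16: -1-000,0-0000
  m24: -1-000 ←essential
  m27: -11011,011-11
  m31: 0-1111,011-11
  m33: 1-0001,1000-1
  m35: 100-11,1000-1
  m36: 100100 ←essential
  m39: 100-11 ←essential
  m48: -1-000,11-0-0,11000-
  m50: 11-0-0 ←essential
  m53: 110-01 ←essential
  m56: -1-000,11-0-0
  m58: 11-0-0,11101-
  m59: -11011,11101-
Essential: -1-000, 0-0000, 0011-1, 100-11, 100100, 11-0-0, 110-01

7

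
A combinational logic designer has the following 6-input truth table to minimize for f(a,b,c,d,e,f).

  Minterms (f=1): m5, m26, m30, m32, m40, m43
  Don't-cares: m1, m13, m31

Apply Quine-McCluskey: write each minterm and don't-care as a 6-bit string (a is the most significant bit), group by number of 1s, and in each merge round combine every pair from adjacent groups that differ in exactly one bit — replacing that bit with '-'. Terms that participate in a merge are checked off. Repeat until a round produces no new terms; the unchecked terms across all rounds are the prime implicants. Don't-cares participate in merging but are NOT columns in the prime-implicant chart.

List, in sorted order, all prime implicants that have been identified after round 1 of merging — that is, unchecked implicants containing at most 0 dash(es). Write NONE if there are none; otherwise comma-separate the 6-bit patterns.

Round 0: 000001✓ 000101✓ 001101✓ 011010✓ 011110✓ 011111✓ 100000✓ 101000✓ 101011
Round 1: 00-101 000-01 011-10 01111- 10-000
PIs = {00-101, 000-01, 011-10, 01111-, 10-000, 101011}

101011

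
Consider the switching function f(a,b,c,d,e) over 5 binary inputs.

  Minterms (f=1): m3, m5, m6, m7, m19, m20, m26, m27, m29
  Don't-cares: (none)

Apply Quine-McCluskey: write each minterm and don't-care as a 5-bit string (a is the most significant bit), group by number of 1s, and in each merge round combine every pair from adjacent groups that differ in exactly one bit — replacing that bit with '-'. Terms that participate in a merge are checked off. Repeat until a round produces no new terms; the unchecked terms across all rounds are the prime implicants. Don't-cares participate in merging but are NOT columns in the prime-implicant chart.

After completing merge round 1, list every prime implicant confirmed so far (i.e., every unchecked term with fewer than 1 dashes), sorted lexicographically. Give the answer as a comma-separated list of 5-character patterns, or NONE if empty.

size-2^0 implicants → 00011(✓)  00101(✓)  00110(✓)  00111(✓)  10011(✓)  10100  11010(✓)  11011(✓)  11101
size-2^1 implicants → -0011  00-11  001-1  0011-  1-011  1101-
Unchecked terms (primes): -0011, 00-11, 001-1, 0011-, 1-011, 10100, 1101-, 11101

10100, 11101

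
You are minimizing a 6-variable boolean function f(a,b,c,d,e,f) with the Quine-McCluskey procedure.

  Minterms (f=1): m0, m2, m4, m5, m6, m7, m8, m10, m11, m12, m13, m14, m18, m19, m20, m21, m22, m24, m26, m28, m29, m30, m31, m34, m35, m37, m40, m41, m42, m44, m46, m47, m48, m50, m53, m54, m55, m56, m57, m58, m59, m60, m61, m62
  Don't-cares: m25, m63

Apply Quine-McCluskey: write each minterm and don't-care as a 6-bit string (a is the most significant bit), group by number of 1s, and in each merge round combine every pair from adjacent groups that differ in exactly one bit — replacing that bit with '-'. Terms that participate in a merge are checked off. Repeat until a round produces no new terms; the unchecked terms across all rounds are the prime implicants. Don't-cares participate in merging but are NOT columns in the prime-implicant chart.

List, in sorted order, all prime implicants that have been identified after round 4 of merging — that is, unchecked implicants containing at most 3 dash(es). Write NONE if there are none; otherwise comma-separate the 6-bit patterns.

---010, --0101, -1--10, -1-101, -11-0-, -111--, 0---10, 0--1-0, 0--10-, 00---0, 0001--, 00101-, 01001-, 1-100-, 1-111-, 10001-, 11-0-0, 11-1-1, 11-11-, 111---

size-2^0 implicants → 000000(✓)  000010(✓)  000100(✓)  000101(✓)  000110(✓)  000111(✓)  001000(✓)  001010(✓)  001011(✓)  001100(✓)  001101(✓)  001110(✓)  010010(✓)  010011(✓)  010100(✓)  010101(✓)  010110(✓)  011000(✓)  011001(✓)  011010(✓)  011100(✓)  011101(✓)  011110(✓)  011111(✓)  100010(✓)  100011(✓)  100101(✓)  101000(✓)  101001(✓)  101010(✓)  101100(✓)  101110(✓)  101111(✓)  110000(✓)  110010(✓)  110101(✓)  110110(✓)  110111(✓)  111000(✓)  111001(✓)  111010(✓)  111011(✓)  111100(✓)  111101(✓)  111110(✓)  111111(✓)
size-2^1 implicants → -00010(✓)  -00101(✓)  -01000(✓)  -01010(✓)  -01100(✓)  -01110(✓)  -10010(✓)  -10101(✓)  -10110(✓)  -11000(✓)  -11001(✓)  -11010(✓)  -11100(✓)  -11101(✓)  -11110(✓)  -11111(✓)  0-0010(✓)  0-0100(✓)  0-0101(✓)  0-0110(✓)  0-1000(✓)  0-1010(✓)  0-1100(✓)  0-1101(✓)  0-1110(✓)  00-000(✓)  00-010(✓)  00-100(✓)  00-101(✓)  00-110(✓)  000-00(✓)  000-10(✓)  0000-0(✓)  0001-0(✓)  0001-1(✓)  00010-(✓)  00011-(✓)  001-00(✓)  001-10(✓)  0010-0(✓)  00101-  0011-0(✓)  00110-(✓)  01-010(✓)  01-100(✓)  01-101(✓)  01-110(✓)  010-10(✓)  01001-  0101-0(✓)  01010-(✓)  011-00(✓)  011-01(✓)  011-10(✓)  0110-0(✓)  01100-(✓)  0111-0(✓)  0111-1(✓)  01110-(✓)  01111-(✓)  1-0010(✓)  1-0101(✓)  1-1000(✓)  1-1001(✓)  1-1010(✓)  1-1100(✓)  1-1110(✓)  1-1111(✓)  10-010(✓)  10001-  101-00(✓)  101-10(✓)  1010-0(✓)  10100-(✓)  1011-0(✓)  10111-(✓)  11-000(✓)  11-010(✓)  11-101(✓)  11-110(✓)  11-111(✓)  110-10(✓)  1100-0(✓)  1101-1(✓)  11011-(✓)  111-00(✓)  111-01(✓)  111-10(✓)  111-11(✓)  1110-0(✓)  1110-1(✓)  11100-(✓)  11101-(✓)  1111-0(✓)  1111-1(✓)  11110-(✓)  11111-(✓)
size-2^2 implicants → --0010(✓)  --0101  --1000(✓)  --1010(✓)  --1100(✓)  --1110(✓)  -0-010(✓)  -01-00(✓)  -01-10(✓)  -010-0(✓)  -011-0(✓)  -1-010(✓)  -1-101  -1-110(✓)  -10-10(✓)  -11-00(✓)  -11-01(✓)  -11-10(✓)  -110-0(✓)  -1100-(✓)  -111-0(✓)  -111-1(✓)  -1110-(✓)  -1111-(✓)  0--010(✓)  0--100(✓)  0--101(✓)  0--110(✓)  0-0-10(✓)  0-01-0(✓)  0-010-(✓)  0-1-00(✓)  0-1-10(✓)  0-10-0(✓)  0-11-0(✓)  0-110-(✓)  00--00(✓)  00--10(✓)  00-0-0(✓)  00-1-0(✓)  00-10-(✓)  000--0(✓)  0001--  001--0(✓)  01--10(✓)  01-1-0(✓)  01-10-(✓)  011--0(✓)  011-0-(✓)  0111--(✓)  1--010(✓)  1-1-00(✓)  1-1-10(✓)  1-10-0(✓)  1-100-  1-11-0(✓)  1-111-  101--0(✓)  11--10(✓)  11-0-0  11-1-1  11-11-  111--0(✓)  111--1(✓)  111-0-(✓)  111-1-(✓)  1110--(✓)  1111--(✓)
size-2^3 implicants → ---010  --1-00(✓)  --1-10(✓)  --10-0(✓)  --11-0(✓)  -01--0(✓)  -1--10  -11--0(✓)  -11-0-  -111--  0---10  0--1-0  0--10-  0-1--0(✓)  00---0  1-1--0(✓)  111---
size-2^4 implicants → --1--0
Unchecked terms (primes): ---010, --0101, --1--0, -1--10, -1-101, -11-0-, -111--, 0---10, 0--1-0, 0--10-, 00---0, 0001--, 00101-, 01001-, 1-100-, 1-111-, 10001-, 11-0-0, 11-1-1, 11-11-, 111---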